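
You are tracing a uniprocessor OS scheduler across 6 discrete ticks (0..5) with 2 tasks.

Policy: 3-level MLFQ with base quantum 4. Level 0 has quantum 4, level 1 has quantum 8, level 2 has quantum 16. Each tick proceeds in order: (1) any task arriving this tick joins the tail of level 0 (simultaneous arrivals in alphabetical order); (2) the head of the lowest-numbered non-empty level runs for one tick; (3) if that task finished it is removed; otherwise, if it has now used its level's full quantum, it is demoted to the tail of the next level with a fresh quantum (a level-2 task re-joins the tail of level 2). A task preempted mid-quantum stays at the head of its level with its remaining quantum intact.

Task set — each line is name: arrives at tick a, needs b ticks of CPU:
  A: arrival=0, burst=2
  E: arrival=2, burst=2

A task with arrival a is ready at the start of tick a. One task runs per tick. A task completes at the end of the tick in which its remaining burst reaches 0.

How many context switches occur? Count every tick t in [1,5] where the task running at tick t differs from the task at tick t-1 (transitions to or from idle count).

context switches = 2

t=0: L0/L1/L2 = A/-/- → run A
t=1: L0/L1/L2 = A/-/- → run A
t=2: L0/L1/L2 = E/-/- → run E
t=3: L0/L1/L2 = E/-/- → run E
t=4: (idle)
t=5: (idle)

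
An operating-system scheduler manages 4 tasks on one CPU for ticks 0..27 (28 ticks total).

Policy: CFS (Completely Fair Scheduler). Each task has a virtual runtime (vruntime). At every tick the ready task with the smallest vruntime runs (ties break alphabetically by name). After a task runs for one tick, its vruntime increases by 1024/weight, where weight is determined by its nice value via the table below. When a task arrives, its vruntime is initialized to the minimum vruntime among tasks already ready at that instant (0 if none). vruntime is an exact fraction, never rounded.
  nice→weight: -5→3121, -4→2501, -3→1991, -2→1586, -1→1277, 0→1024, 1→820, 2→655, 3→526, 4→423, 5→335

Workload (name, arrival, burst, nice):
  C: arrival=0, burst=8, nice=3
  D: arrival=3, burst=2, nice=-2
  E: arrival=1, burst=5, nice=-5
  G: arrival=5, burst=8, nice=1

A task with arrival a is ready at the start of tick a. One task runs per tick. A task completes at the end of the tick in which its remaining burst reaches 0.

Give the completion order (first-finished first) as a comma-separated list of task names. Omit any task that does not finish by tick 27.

completion order = D, E, G, C

t=0: vr[C=0] → run C
t=1: vr[C=512/263 E=512/263] → run C
t=2: vr[C=1024/263 E=512/263] → run E
t=3: vr[C=1024/263 D=1867264/820823 E=1867264/820823] → run D
t=4: vr[C=1024/263 D=1901001728/650912639 E=1867264/820823] → run E
t=5: vr[C=1024/263 D=1901001728/650912639 E=2136576/820823 G=2136576/820823] → run E
t=6: vr[C=1024/263 D=1901001728/650912639 E=2405888/820823 G=2136576/820823] → run G
t=7: vr[C=1024/263 D=1901001728/650912639 E=2405888/820823 G=648128768/168268715] → run D
t=8: vr[C=1024/263 E=2405888/820823 G=648128768/168268715] → run E
t=9: vr[C=1024/263 E=2675200/820823 G=648128768/168268715] → run E
t=10: vr[C=1024/263 G=648128768/168268715] → run G
t=11: vr[C=1024/263 G=858259456/168268715] → run C
t=12: vr[C=1536/263 G=858259456/168268715] → run G
t=13: vr[C=1536/263 G=1068390144/168268715] → run C
t=14: vr[C=2048/263 G=1068390144/168268715] → run G
t=15: vr[C=2048/263 G=1278520832/168268715] → run G
t=16: vr[C=2048/263 G=297730304/33653743] → run C
t=17: vr[C=2560/263 G=297730304/33653743] → run G
t=18: vr[C=2560/263 G=1698782208/168268715] → run C
t=19: vr[C=3072/263 G=1698782208/168268715] → run G
t=20: vr[C=3072/263 G=1908912896/168268715] → run G
t=21: vr[C=3072/263] → run C
t=22: vr[C=3584/263] → run C
t=23: (idle)
t=24: (idle)
t=25: (idle)
t=26: (idle)
t=27: (idle)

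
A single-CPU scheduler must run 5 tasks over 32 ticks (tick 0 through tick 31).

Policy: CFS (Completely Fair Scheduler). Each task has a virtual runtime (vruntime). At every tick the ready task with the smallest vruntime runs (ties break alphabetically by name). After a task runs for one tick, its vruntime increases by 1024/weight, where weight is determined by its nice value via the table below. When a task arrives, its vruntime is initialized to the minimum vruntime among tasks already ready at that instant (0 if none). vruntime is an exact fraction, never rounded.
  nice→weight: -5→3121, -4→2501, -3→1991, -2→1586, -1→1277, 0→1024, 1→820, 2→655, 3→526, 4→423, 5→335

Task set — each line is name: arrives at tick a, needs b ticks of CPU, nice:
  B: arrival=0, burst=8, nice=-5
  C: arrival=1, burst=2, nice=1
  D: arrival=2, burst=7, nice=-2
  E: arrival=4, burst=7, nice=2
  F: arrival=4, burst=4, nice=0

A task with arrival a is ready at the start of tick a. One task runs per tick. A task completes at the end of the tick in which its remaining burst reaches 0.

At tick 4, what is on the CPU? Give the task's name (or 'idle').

t=0: vr[B=0] → run B
t=1: vr[B=1024/3121 C=1024/3121] → run B
t=2: vr[B=2048/3121 C=1024/3121 D=1024/3121] → run C
t=3: vr[B=2048/3121 C=1008896/639805 D=1024/3121] → run D
t=4: vr[B=2048/3121 C=1008896/639805 D=2409984/2474953 E=2048/3121 F=2048/3121] → run B
t=5: vr[B=3072/3121 C=1008896/639805 D=2409984/2474953 E=2048/3121 F=2048/3121] → run E
t=6: vr[B=3072/3121 C=1008896/639805 D=2409984/2474953 E=4537344/2044255 F=2048/3121] → run F
t=7: vr[B=3072/3121 C=1008896/639805 D=2409984/2474953 E=4537344/2044255 F=5169/3121] → run D
t=8: vr[B=3072/3121 C=1008896/639805 D=4007936/2474953 E=4537344/2044255 F=5169/3121] → run B
t=9: vr[B=4096/3121 C=1008896/639805 D=4007936/2474953 E=4537344/2044255 F=5169/3121] → run B
t=10: vr[B=5120/3121 C=1008896/639805 D=4007936/2474953 E=4537344/2044255 F=5169/3121] → run C
t=11: vr[B=5120/3121 D=4007936/2474953 E=4537344/2044255 F=5169/3121] → run D
t=12: vr[B=5120/3121 D=5605888/2474953 E=4537344/2044255 F=5169/3121] → run B
t=13: vr[B=6144/3121 D=5605888/2474953 E=4537344/2044255 F=5169/3121] → run F
t=14: vr[B=6144/3121 D=5605888/2474953 E=4537344/2044255 F=8290/3121] → run B
t=15: vr[B=7168/3121 D=5605888/2474953 E=4537344/2044255 F=8290/3121] → run E
t=16: vr[B=7168/3121 D=5605888/2474953 E=7733248/2044255 F=8290/3121] → run D
t=17: vr[B=7168/3121 D=7203840/2474953 E=7733248/2044255 F=8290/3121] → run B
t=18: vr[D=7203840/2474953 E=7733248/2044255 F=8290/3121] → run F
t=19: vr[D=7203840/2474953 E=7733248/2044255 F=11411/3121] → run D
t=20: vr[D=8801792/2474953 E=7733248/2044255 F=11411/3121] → run D
t=21: vr[D=10399744/2474953 E=7733248/2044255 F=11411/3121] → run F
t=22: vr[D=10399744/2474953 E=7733248/2044255] → run E
t=23: vr[D=10399744/2474953 E=10929152/2044255] → run D
t=24: vr[E=10929152/2044255] → run E
t=25: vr[E=14125056/2044255] → run E
t=26: vr[E=3464192/408851] → run E
t=27: vr[E=20516864/2044255] → run E
t=28: (idle)
t=29: (idle)
t=30: (idle)
t=31: (idle)

running at tick 4 = B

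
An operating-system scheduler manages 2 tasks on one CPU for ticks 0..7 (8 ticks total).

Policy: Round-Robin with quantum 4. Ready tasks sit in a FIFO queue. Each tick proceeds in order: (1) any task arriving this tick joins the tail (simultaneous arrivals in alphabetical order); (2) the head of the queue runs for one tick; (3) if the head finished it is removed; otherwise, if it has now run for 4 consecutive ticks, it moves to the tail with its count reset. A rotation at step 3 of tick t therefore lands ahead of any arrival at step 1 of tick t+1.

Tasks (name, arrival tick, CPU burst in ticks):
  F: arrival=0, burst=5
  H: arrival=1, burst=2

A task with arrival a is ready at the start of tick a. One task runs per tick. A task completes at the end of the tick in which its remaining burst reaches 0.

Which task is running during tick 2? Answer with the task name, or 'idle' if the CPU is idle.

running at tick 2 = F

t=0: queue=[F] q_used=0 → run F
t=1: queue=[F,H] q_used=1 → run F
t=2: queue=[F,H] q_used=2 → run F
t=3: queue=[F,H] q_used=3 → run F
t=4: queue=[H,F] q_used=0 → run H
t=5: queue=[H,F] q_used=1 → run H
t=6: queue=[F] q_used=0 → run F
t=7: (idle)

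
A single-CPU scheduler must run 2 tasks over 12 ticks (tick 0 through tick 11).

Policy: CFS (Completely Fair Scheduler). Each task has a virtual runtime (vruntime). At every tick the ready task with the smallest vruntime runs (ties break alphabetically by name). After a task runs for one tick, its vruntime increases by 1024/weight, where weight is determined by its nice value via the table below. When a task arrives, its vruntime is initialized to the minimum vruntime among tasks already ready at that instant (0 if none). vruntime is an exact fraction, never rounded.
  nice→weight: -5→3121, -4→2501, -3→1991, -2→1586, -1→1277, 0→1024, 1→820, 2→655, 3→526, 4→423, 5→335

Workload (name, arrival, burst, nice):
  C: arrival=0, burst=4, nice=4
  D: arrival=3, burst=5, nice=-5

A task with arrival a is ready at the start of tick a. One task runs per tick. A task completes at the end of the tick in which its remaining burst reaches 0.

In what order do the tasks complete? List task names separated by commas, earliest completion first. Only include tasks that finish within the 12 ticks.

completion order = C, D

t=0: vr[C=0] → run C
t=1: vr[C=1024/423] → run C
t=2: vr[C=2048/423] → run C
t=3: vr[C=1024/141 D=1024/141] → run C
t=4: vr[D=1024/141] → run D
t=5: vr[D=3340288/440061] → run D
t=6: vr[D=3484672/440061] → run D
t=7: vr[D=3629056/440061] → run D
t=8: vr[D=3773440/440061] → run D
t=9: (idle)
t=10: (idle)
t=11: (idle)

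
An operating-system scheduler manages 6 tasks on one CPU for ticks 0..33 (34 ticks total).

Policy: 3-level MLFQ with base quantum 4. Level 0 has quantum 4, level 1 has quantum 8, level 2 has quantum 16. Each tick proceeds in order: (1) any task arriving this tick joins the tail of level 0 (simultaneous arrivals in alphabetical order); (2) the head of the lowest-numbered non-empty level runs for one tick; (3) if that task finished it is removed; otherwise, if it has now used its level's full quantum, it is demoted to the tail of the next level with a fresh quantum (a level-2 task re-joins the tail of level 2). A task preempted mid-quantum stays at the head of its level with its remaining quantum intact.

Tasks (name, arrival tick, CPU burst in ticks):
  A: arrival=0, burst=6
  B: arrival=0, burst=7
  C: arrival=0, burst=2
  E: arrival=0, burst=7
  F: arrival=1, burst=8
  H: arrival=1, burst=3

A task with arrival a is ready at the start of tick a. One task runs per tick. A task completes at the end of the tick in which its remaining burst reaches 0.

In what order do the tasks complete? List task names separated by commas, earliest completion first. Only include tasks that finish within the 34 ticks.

completion order = C, H, A, B, E, F

t=0: L0/L1/L2 = ABCE/-/- → run A
t=1: L0/L1/L2 = ABCEFH/-/- → run A
t=2: L0/L1/L2 = ABCEFH/-/- → run A
t=3: L0/L1/L2 = ABCEFH/-/- → run A
t=4: L0/L1/L2 = BCEFH/A/- → run B
t=5: L0/L1/L2 = BCEFH/A/- → run B
t=6: L0/L1/L2 = BCEFH/A/- → run B
t=7: L0/L1/L2 = BCEFH/A/- → run B
t=8: L0/L1/L2 = CEFH/AB/- → run C
t=9: L0/L1/L2 = CEFH/AB/- → run C
t=10: L0/L1/L2 = EFH/AB/- → run E
t=11: L0/L1/L2 = EFH/AB/- → run E
t=12: L0/L1/L2 = EFH/AB/- → run E
t=13: L0/L1/L2 = EFH/AB/- → run E
t=14: L0/L1/L2 = FH/ABE/- → run F
t=15: L0/L1/L2 = FH/ABE/- → run F
t=16: L0/L1/L2 = FH/ABE/- → run F
t=17: L0/L1/L2 = FH/ABE/- → run F
t=18: L0/L1/L2 = H/ABEF/- → run H
t=19: L0/L1/L2 = H/ABEF/- → run H
t=20: L0/L1/L2 = H/ABEF/- → run H
t=21: L0/L1/L2 = -/ABEF/- → run A
t=22: L0/L1/L2 = -/ABEF/- → run A
t=23: L0/L1/L2 = -/BEF/- → run B
t=24: L0/L1/L2 = -/BEF/- → run B
t=25: L0/L1/L2 = -/BEF/- → run B
t=26: L0/L1/L2 = -/EF/- → run E
t=27: L0/L1/L2 = -/EF/- → run E
t=28: L0/L1/L2 = -/EF/- → run E
t=29: L0/L1/L2 = -/F/- → run F
t=30: L0/L1/L2 = -/F/- → run F
t=31: L0/L1/L2 = -/F/- → run F
t=32: L0/L1/L2 = -/F/- → run F
t=33: (idle)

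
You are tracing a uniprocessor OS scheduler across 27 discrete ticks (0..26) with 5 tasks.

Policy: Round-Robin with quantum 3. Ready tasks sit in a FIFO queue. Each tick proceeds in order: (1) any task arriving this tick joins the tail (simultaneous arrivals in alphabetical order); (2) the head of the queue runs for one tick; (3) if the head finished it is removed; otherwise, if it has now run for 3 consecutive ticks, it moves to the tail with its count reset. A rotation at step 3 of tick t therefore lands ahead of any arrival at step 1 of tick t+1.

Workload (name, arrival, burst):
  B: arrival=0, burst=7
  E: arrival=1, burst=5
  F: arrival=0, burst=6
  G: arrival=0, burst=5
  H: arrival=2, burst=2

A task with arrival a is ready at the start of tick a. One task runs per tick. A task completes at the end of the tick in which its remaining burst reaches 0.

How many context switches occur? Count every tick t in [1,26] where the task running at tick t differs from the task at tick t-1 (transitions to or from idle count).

t=0: queue=[B,F,G] q_used=0 → run B
t=1: queue=[B,F,G,E] q_used=1 → run B
t=2: queue=[B,F,G,E,H] q_used=2 → run B
t=3: queue=[F,G,E,H,B] q_used=0 → run F
t=4: queue=[F,G,E,H,B] q_used=1 → run F
t=5: queue=[F,G,E,H,B] q_used=2 → run F
t=6: queue=[G,E,H,B,F] q_used=0 → run G
t=7: queue=[G,E,H,B,F] q_used=1 → run G
t=8: queue=[G,E,H,B,F] q_used=2 → run G
t=9: queue=[E,H,B,F,G] q_used=0 → run E
t=10: queue=[E,H,B,F,G] q_used=1 → run E
t=11: queue=[E,H,B,F,G] q_used=2 → run E
t=12: queue=[H,B,F,G,E] q_used=0 → run H
t=13: queue=[H,B,F,G,E] q_used=1 → run H
t=14: queue=[B,F,G,E] q_used=0 → run B
t=15: queue=[B,F,G,E] q_used=1 → run B
t=16: queue=[B,F,G,E] q_used=2 → run B
t=17: queue=[F,G,E,B] q_used=0 → run F
t=18: queue=[F,G,E,B] q_used=1 → run F
t=19: queue=[F,G,E,B] q_used=2 → run F
t=20: queue=[G,E,B] q_used=0 → run G
t=21: queue=[G,E,B] q_used=1 → run G
t=22: queue=[E,B] q_used=0 → run E
t=23: queue=[E,B] q_used=1 → run E
t=24: queue=[B] q_used=0 → run B
t=25: (idle)
t=26: (idle)

context switches = 10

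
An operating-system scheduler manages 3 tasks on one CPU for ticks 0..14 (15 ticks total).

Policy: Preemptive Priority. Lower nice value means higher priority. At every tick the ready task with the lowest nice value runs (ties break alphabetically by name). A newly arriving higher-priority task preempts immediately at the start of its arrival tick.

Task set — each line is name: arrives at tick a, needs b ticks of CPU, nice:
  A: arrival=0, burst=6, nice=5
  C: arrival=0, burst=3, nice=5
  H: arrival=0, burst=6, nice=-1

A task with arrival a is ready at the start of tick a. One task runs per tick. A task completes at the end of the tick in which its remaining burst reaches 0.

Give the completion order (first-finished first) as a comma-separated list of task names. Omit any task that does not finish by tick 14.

completion order = H, A, C

t=0: ready={A,C,H} → run H
t=1: ready={A,C,H} → run H
t=2: ready={A,C,H} → run H
t=3: ready={A,C,H} → run H
t=4: ready={A,C,H} → run H
t=5: ready={A,C,H} → run H
t=6: ready={A,C} → run A
t=7: ready={A,C} → run A
t=8: ready={A,C} → run A
t=9: ready={A,C} → run A
t=10: ready={A,C} → run A
t=11: ready={A,C} → run A
t=12: ready={C} → run C
t=13: ready={C} → run C
t=14: ready={C} → run C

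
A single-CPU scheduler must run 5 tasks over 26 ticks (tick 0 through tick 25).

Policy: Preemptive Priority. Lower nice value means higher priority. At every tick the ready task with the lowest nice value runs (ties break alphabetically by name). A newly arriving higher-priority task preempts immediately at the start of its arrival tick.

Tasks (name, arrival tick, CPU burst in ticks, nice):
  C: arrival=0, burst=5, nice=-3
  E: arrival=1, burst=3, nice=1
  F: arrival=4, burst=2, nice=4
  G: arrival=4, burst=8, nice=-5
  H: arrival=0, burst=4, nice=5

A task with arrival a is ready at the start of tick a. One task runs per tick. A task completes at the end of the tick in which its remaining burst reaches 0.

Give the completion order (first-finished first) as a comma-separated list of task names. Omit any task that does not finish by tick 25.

t=0: ready={C,H} → run C
t=1: ready={C,E,H} → run C
t=2: ready={C,E,H} → run C
t=3: ready={C,E,H} → run C
t=4: ready={C,E,F,G,H} → run G
t=5: ready={C,E,F,G,H} → run G
t=6: ready={C,E,F,G,H} → run G
t=7: ready={C,E,F,G,H} → run G
t=8: ready={C,E,F,G,H} → run G
t=9: ready={C,E,F,G,H} → run G
t=10: ready={C,E,F,G,H} → run G
t=11: ready={C,E,F,G,H} → run G
t=12: ready={C,E,F,H} → run C
t=13: ready={E,F,H} → run E
t=14: ready={E,F,H} → run E
t=15: ready={E,F,H} → run E
t=16: ready={F,H} → run F
t=17: ready={F,H} → run F
t=18: ready={H} → run H
t=19: ready={H} → run H
t=20: ready={H} → run H
t=21: ready={H} → run H
t=22: (idle)
t=23: (idle)
t=24: (idle)
t=25: (idle)

completion order = G, C, E, F, H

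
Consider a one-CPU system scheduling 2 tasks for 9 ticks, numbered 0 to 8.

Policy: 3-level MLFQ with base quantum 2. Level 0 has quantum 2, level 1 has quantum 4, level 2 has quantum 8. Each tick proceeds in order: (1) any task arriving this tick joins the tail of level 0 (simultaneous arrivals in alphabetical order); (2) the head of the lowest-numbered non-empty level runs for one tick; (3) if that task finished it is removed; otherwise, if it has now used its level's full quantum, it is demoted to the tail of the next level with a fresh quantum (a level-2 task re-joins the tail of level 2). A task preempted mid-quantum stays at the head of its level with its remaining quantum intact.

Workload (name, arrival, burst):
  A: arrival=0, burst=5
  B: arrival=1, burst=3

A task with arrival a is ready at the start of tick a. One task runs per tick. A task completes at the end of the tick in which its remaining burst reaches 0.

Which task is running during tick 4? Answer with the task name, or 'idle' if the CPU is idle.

t=0: L0/L1/L2 = A/-/- → run A
t=1: L0/L1/L2 = AB/-/- → run A
t=2: L0/L1/L2 = B/A/- → run B
t=3: L0/L1/L2 = B/A/- → run B
t=4: L0/L1/L2 = -/AB/- → run A
t=5: L0/L1/L2 = -/AB/- → run A
t=6: L0/L1/L2 = -/AB/- → run A
t=7: L0/L1/L2 = -/B/- → run B
t=8: (idle)

running at tick 4 = A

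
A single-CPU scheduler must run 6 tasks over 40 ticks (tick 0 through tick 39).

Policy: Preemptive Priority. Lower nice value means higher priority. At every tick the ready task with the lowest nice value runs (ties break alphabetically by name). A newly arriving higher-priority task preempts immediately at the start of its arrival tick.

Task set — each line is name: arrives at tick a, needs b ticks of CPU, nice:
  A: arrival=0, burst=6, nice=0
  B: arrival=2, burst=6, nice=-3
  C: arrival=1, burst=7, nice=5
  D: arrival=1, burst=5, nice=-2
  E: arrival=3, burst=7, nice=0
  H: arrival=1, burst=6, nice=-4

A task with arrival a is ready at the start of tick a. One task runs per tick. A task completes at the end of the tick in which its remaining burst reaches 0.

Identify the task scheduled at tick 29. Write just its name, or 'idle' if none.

t=0: ready={A} → run A
t=1: ready={A,C,D,H} → run H
t=2: ready={A,B,C,D,H} → run H
t=3: ready={A,B,C,D,E,H} → run H
t=4: ready={A,B,C,D,E,H} → run H
t=5: ready={A,B,C,D,E,H} → run H
t=6: ready={A,B,C,D,E,H} → run H
t=7: ready={A,B,C,D,E} → run B
t=8: ready={A,B,C,D,E} → run B
t=9: ready={A,B,C,D,E} → run B
t=10: ready={A,B,C,D,E} → run B
t=11: ready={A,B,C,D,E} → run B
t=12: ready={A,B,C,D,E} → run B
t=13: ready={A,C,D,E} → run D
t=14: ready={A,C,D,E} → run D
t=15: ready={A,C,D,E} → run D
t=16: ready={A,C,D,E} → run D
t=17: ready={A,C,D,E} → run D
t=18: ready={A,C,E} → run A
t=19: ready={A,C,E} → run A
t=20: ready={A,C,E} → run A
t=21: ready={A,C,E} → run A
t=22: ready={A,C,E} → run A
t=23: ready={C,E} → run E
t=24: ready={C,E} → run E
t=25: ready={C,E} → run E
t=26: ready={C,E} → run E
t=27: ready={C,E} → run E
t=28: ready={C,E} → run E
t=29: ready={C,E} → run E
t=30: ready={C} → run C
t=31: ready={C} → run C
t=32: ready={C} → run C
t=33: ready={C} → run C
t=34: ready={C} → run C
t=35: ready={C} → run C
t=36: ready={C} → run C
t=37: (idle)
t=38: (idle)
t=39: (idle)

running at tick 29 = E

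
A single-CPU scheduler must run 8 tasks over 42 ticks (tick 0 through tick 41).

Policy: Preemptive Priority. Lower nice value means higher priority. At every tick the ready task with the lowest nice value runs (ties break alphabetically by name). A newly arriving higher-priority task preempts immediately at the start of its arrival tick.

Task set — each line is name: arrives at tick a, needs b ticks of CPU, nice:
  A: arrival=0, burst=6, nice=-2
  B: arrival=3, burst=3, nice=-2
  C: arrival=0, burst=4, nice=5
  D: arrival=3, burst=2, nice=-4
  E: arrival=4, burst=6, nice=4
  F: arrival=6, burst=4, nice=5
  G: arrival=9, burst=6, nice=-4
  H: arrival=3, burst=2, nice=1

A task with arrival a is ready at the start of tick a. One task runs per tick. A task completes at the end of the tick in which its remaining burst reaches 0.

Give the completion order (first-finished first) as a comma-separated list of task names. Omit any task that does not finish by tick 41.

completion order = D, A, G, B, H, E, C, F

t=0: ready={A,C} → run A
t=1: ready={A,C} → run A
t=2: ready={A,C} → run A
t=3: ready={A,B,C,D,H} → run D
t=4: ready={A,B,C,D,E,H} → run D
t=5: ready={A,B,C,E,H} → run A
t=6: ready={A,B,C,E,F,H} → run A
t=7: ready={A,B,C,E,F,H} → run A
t=8: ready={B,C,E,F,H} → run B
t=9: ready={B,C,E,F,G,H} → run G
t=10: ready={B,C,E,F,G,H} → run G
t=11: ready={B,C,E,F,G,H} → run G
t=12: ready={B,C,E,F,G,H} → run G
t=13: ready={B,C,E,F,G,H} → run G
t=14: ready={B,C,E,F,G,H} → run G
t=15: ready={B,C,E,F,H} → run B
t=16: ready={B,C,E,F,H} → run B
t=17: ready={C,E,F,H} → run H
t=18: ready={C,E,F,H} → run H
t=19: ready={C,E,F} → run E
t=20: ready={C,E,F} → run E
t=21: ready={C,E,F} → run E
t=22: ready={C,E,F} → run E
t=23: ready={C,E,F} → run E
t=24: ready={C,E,F} → run E
t=25: ready={C,F} → run C
t=26: ready={C,F} → run C
t=27: ready={C,F} → run C
t=28: ready={C,F} → run C
t=29: ready={F} → run F
t=30: ready={F} → run F
t=31: ready={F} → run F
t=32: ready={F} → run F
t=33: (idle)
t=34: (idle)
t=35: (idle)
t=36: (idle)
t=37: (idle)
t=38: (idle)
t=39: (idle)
t=40: (idle)
t=41: (idle)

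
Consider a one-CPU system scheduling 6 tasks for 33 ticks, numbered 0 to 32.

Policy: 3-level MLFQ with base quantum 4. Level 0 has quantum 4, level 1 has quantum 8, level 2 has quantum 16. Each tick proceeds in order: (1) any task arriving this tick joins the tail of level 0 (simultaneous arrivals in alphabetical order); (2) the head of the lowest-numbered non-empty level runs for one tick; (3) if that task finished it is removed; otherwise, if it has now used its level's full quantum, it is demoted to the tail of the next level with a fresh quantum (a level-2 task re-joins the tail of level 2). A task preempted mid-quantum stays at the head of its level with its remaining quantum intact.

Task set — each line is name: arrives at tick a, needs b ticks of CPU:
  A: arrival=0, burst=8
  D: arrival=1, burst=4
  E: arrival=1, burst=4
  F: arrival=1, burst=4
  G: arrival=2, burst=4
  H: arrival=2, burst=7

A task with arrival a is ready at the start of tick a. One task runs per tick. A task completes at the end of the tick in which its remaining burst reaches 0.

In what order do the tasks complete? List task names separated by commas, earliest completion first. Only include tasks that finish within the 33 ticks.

t=0: L0/L1/L2 = A/-/- → run A
t=1: L0/L1/L2 = ADEF/-/- → run A
t=2: L0/L1/L2 = ADEFGH/-/- → run A
t=3: L0/L1/L2 = ADEFGH/-/- → run A
t=4: L0/L1/L2 = DEFGH/A/- → run D
t=5: L0/L1/L2 = DEFGH/A/- → run D
t=6: L0/L1/L2 = DEFGH/A/- → run D
t=7: L0/L1/L2 = DEFGH/A/- → run D
t=8: L0/L1/L2 = EFGH/A/- → run E
t=9: L0/L1/L2 = EFGH/A/- → run E
t=10: L0/L1/L2 = EFGH/A/- → run E
t=11: L0/L1/L2 = EFGH/A/- → run E
t=12: L0/L1/L2 = FGH/A/- → run F
t=13: L0/L1/L2 = FGH/A/- → run F
t=14: L0/L1/L2 = FGH/A/- → run F
t=15: L0/L1/L2 = FGH/A/- → run F
t=16: L0/L1/L2 = GH/A/- → run G
t=17: L0/L1/L2 = GH/A/- → run G
t=18: L0/L1/L2 = GH/A/- → run G
t=19: L0/L1/L2 = GH/A/- → run G
t=20: L0/L1/L2 = H/A/- → run H
t=21: L0/L1/L2 = H/A/- → run H
t=22: L0/L1/L2 = H/A/- → run H
t=23: L0/L1/L2 = H/A/- → run H
t=24: L0/L1/L2 = -/AH/- → run A
t=25: L0/L1/L2 = -/AH/- → run A
t=26: L0/L1/L2 = -/AH/- → run A
t=27: L0/L1/L2 = -/AH/- → run A
t=28: L0/L1/L2 = -/H/- → run H
t=29: L0/L1/L2 = -/H/- → run H
t=30: L0/L1/L2 = -/H/- → run H
t=31: (idle)
t=32: (idle)

completion order = D, E, F, G, A, H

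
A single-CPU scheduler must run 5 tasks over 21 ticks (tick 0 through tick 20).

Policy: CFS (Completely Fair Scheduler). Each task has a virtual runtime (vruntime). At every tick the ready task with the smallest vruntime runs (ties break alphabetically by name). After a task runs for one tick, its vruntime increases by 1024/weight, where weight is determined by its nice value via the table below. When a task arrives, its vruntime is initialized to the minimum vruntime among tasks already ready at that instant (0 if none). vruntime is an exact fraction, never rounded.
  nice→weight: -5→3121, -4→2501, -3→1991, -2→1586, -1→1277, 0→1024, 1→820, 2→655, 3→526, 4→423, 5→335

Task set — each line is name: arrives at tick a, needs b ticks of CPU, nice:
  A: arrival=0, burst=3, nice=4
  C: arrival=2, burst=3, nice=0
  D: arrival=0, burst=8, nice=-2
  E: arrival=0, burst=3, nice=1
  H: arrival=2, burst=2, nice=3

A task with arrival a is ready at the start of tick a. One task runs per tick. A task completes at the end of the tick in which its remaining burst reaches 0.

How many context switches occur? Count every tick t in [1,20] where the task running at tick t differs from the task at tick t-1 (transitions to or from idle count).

context switches = 15

t=0: vr[A=0 D=0 E=0] → run A
t=1: vr[A=1024/423 D=0 E=0] → run D
t=2: vr[A=1024/423 C=0 D=512/793 E=0 H=0] → run C
t=3: vr[A=1024/423 C=1 D=512/793 E=0 H=0] → run E
t=4: vr[A=1024/423 C=1 D=512/793 E=256/205 H=0] → run H
t=5: vr[A=1024/423 C=1 D=512/793 E=256/205 H=512/263] → run D
t=6: vr[A=1024/423 C=1 D=1024/793 E=256/205 H=512/263] → run C
t=7: vr[A=1024/423 C=2 D=1024/793 E=256/205 H=512/263] → run E
t=8: vr[A=1024/423 C=2 D=1024/793 E=512/205 H=512/263] → run D
t=9: vr[A=1024/423 C=2 D=1536/793 E=512/205 H=512/263] → run D
t=10: vr[A=1024/423 C=2 D=2048/793 E=512/205 H=512/263] → run H
t=11: vr[A=1024/423 C=2 D=2048/793 E=512/205] → run C
t=12: vr[A=1024/423 D=2048/793 E=512/205] → run A
t=13: vr[A=2048/423 D=2048/793 E=512/205] → run E
t=14: vr[A=2048/423 D=2048/793] → run D
t=15: vr[A=2048/423 D=2560/793] → run D
t=16: vr[A=2048/423 D=3072/793] → run D
t=17: vr[A=2048/423 D=3584/793] → run D
t=18: vr[A=2048/423] → run A
t=19: (idle)
t=20: (idle)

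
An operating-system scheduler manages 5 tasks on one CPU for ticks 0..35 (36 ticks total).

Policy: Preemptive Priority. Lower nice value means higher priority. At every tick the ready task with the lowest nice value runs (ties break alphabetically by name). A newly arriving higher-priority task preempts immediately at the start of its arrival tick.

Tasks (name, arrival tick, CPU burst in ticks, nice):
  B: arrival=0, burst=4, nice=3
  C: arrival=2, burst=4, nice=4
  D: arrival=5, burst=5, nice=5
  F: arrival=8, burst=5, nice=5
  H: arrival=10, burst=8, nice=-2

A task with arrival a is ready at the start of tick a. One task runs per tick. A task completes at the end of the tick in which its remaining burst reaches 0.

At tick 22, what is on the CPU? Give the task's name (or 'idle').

t=0: ready={B} → run B
t=1: ready={B} → run B
t=2: ready={B,C} → run B
t=3: ready={B,C} → run B
t=4: ready={C} → run C
t=5: ready={C,D} → run C
t=6: ready={C,D} → run C
t=7: ready={C,D} → run C
t=8: ready={D,F} → run D
t=9: ready={D,F} → run D
t=10: ready={D,F,H} → run H
t=11: ready={D,F,H} → run H
t=12: ready={D,F,H} → run H
t=13: ready={D,F,H} → run H
t=14: ready={D,F,H} → run H
t=15: ready={D,F,H} → run H
t=16: ready={D,F,H} → run H
t=17: ready={D,F,H} → run H
t=18: ready={D,F} → run D
t=19: ready={D,F} → run D
t=20: ready={D,F} → run D
t=21: ready={F} → run F
t=22: ready={F} → run F
t=23: ready={F} → run F
t=24: ready={F} → run F
t=25: ready={F} → run F
t=26: (idle)
t=27: (idle)
t=28: (idle)
t=29: (idle)
t=30: (idle)
t=31: (idle)
t=32: (idle)
t=33: (idle)
t=34: (idle)
t=35: (idle)

running at tick 22 = F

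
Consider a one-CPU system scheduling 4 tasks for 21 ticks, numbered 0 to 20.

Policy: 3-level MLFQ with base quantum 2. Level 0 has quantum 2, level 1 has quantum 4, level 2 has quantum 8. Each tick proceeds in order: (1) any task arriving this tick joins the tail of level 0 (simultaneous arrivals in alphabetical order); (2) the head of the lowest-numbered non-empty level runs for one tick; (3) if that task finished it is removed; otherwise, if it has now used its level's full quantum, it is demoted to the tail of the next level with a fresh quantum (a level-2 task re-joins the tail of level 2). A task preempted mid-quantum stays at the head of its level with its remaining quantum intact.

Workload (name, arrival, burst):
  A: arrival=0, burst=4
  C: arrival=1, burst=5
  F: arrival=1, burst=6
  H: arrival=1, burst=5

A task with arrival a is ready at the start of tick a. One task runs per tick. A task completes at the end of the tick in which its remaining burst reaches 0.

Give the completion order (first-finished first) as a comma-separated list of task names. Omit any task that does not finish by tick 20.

t=0: L0/L1/L2 = A/-/- → run A
t=1: L0/L1/L2 = ACFH/-/- → run A
t=2: L0/L1/L2 = CFH/A/- → run C
t=3: L0/L1/L2 = CFH/A/- → run C
t=4: L0/L1/L2 = FH/AC/- → run F
t=5: L0/L1/L2 = FH/AC/- → run F
t=6: L0/L1/L2 = H/ACF/- → run H
t=7: L0/L1/L2 = H/ACF/- → run H
t=8: L0/L1/L2 = -/ACFH/- → run A
t=9: L0/L1/L2 = -/ACFH/- → run A
t=10: L0/L1/L2 = -/CFH/- → run C
t=11: L0/L1/L2 = -/CFH/- → run C
t=12: L0/L1/L2 = -/CFH/- → run C
t=13: L0/L1/L2 = -/FH/- → run F
t=14: L0/L1/L2 = -/FH/- → run F
t=15: L0/L1/L2 = -/FH/- → run F
t=16: L0/L1/L2 = -/FH/- → run F
t=17: L0/L1/L2 = -/H/- → run H
t=18: L0/L1/L2 = -/H/- → run H
t=19: L0/L1/L2 = -/H/- → run H
t=20: (idle)

completion order = A, C, F, H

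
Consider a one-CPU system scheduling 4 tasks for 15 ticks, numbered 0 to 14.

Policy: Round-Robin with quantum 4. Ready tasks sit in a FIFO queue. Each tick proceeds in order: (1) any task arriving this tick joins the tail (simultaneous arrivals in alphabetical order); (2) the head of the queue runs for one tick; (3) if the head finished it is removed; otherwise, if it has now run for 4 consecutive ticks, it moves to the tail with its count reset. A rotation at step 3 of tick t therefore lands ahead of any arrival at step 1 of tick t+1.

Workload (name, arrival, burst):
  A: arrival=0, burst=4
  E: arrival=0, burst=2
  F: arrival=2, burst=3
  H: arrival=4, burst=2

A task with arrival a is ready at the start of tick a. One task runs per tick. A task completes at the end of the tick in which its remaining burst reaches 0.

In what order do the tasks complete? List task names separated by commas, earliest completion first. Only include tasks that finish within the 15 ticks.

completion order = A, E, F, H

t=0: queue=[A,E] q_used=0 → run A
t=1: queue=[A,E] q_used=1 → run A
t=2: queue=[A,E,F] q_used=2 → run A
t=3: queue=[A,E,F] q_used=3 → run A
t=4: queue=[E,F,H] q_used=0 → run E
t=5: queue=[E,F,H] q_used=1 → run E
t=6: queue=[F,H] q_used=0 → run F
t=7: queue=[F,H] q_used=1 → run F
t=8: queue=[F,H] q_used=2 → run F
t=9: queue=[H] q_used=0 → run H
t=10: queue=[H] q_used=1 → run H
t=11: (idle)
t=12: (idle)
t=13: (idle)
t=14: (idle)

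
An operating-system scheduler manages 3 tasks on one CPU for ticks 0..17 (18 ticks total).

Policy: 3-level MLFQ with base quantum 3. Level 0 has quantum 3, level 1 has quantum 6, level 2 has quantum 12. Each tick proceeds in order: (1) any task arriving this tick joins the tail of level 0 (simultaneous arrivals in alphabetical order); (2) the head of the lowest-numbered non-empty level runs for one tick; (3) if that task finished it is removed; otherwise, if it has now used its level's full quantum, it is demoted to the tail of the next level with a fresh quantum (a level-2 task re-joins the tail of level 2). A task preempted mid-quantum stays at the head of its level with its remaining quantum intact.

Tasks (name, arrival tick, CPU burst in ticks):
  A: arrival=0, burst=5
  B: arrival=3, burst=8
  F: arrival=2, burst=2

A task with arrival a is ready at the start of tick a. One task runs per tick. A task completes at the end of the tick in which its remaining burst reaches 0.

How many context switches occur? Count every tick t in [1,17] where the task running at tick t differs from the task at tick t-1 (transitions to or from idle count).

context switches = 5

t=0: L0/L1/L2 = A/-/- → run A
t=1: L0/L1/L2 = A/-/- → run A
t=2: L0/L1/L2 = AF/-/- → run A
t=3: L0/L1/L2 = FB/A/- → run F
t=4: L0/L1/L2 = FB/A/- → run F
t=5: L0/L1/L2 = B/A/- → run B
t=6: L0/L1/L2 = B/A/- → run B
t=7: L0/L1/L2 = B/A/- → run B
t=8: L0/L1/L2 = -/AB/- → run A
t=9: L0/L1/L2 = -/AB/- → run A
t=10: L0/L1/L2 = -/B/- → run B
t=11: L0/L1/L2 = -/B/- → run B
t=12: L0/L1/L2 = -/B/- → run B
t=13: L0/L1/L2 = -/B/- → run B
t=14: L0/L1/L2 = -/B/- → run B
t=15: (idle)
t=16: (idle)
t=17: (idle)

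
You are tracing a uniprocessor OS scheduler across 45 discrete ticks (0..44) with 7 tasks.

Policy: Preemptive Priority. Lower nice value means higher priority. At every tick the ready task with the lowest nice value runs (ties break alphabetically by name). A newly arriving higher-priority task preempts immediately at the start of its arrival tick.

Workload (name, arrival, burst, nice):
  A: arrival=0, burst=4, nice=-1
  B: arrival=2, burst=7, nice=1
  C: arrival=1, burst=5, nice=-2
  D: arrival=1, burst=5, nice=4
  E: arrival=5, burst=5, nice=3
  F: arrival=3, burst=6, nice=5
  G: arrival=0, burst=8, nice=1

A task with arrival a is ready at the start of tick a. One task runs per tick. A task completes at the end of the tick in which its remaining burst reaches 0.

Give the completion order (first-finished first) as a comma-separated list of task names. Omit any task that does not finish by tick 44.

completion order = C, A, B, G, E, D, F

t=0: ready={A,G} → run A
t=1: ready={A,C,D,G} → run C
t=2: ready={A,B,C,D,G} → run C
t=3: ready={A,B,C,D,F,G} → run C
t=4: ready={A,B,C,D,F,G} → run C
t=5: ready={A,B,C,D,E,F,G} → run C
t=6: ready={A,B,D,E,F,G} → run A
t=7: ready={A,B,D,E,F,G} → run A
t=8: ready={A,B,D,E,F,G} → run A
t=9: ready={B,D,E,F,G} → run B
t=10: ready={B,D,E,F,G} → run B
t=11: ready={B,D,E,F,G} → run B
t=12: ready={B,D,E,F,G} → run B
t=13: ready={B,D,E,F,G} → run B
t=14: ready={B,D,E,F,G} → run B
t=15: ready={B,D,E,F,G} → run B
t=16: ready={D,E,F,G} → run G
t=17: ready={D,E,F,G} → run G
t=18: ready={D,E,F,G} → run G
t=19: ready={D,E,F,G} → run G
t=20: ready={D,E,F,G} → run G
t=21: ready={D,E,F,G} → run G
t=22: ready={D,E,F,G} → run G
t=23: ready={D,E,F,G} → run G
t=24: ready={D,E,F} → run E
t=25: ready={D,E,F} → run E
t=26: ready={D,E,F} → run E
t=27: ready={D,E,F} → run E
t=28: ready={D,E,F} → run E
t=29: ready={D,F} → run D
t=30: ready={D,F} → run D
t=31: ready={D,F} → run D
t=32: ready={D,F} → run D
t=33: ready={D,F} → run D
t=34: ready={F} → run F
t=35: ready={F} → run F
t=36: ready={F} → run F
t=37: ready={F} → run F
t=38: ready={F} → run F
t=39: ready={F} → run F
t=40: (idle)
t=41: (idle)
t=42: (idle)
t=43: (idle)
t=44: (idle)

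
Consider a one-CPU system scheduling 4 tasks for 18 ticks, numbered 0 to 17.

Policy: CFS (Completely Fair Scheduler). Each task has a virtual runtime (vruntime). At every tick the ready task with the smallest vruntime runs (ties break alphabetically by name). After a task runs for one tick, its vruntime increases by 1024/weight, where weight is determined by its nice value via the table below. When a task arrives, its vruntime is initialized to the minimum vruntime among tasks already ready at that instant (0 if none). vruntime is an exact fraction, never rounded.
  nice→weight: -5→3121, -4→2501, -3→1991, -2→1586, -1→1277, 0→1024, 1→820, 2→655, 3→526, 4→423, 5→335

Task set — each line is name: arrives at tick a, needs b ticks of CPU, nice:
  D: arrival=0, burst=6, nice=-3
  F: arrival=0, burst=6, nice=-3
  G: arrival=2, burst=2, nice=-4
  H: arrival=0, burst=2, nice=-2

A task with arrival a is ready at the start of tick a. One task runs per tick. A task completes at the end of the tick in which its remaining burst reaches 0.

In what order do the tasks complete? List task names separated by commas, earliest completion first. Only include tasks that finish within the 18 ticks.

completion order = G, H, D, F

t=0: vr[D=0 F=0 H=0] → run D
t=1: vr[D=1024/1991 F=0 H=0] → run F
t=2: vr[D=1024/1991 F=1024/1991 G=0 H=0] → run G
t=3: vr[D=1024/1991 F=1024/1991 G=1024/2501 H=0] → run H
t=4: vr[D=1024/1991 F=1024/1991 G=1024/2501 H=512/793] → run G
t=5: vr[D=1024/1991 F=1024/1991 H=512/793] → run D
t=6: vr[D=2048/1991 F=1024/1991 H=512/793] → run F
t=7: vr[D=2048/1991 F=2048/1991 H=512/793] → run H
t=8: vr[D=2048/1991 F=2048/1991] → run D
t=9: vr[D=3072/1991 F=2048/1991] → run F
t=10: vr[D=3072/1991 F=3072/1991] → run D
t=11: vr[D=4096/1991 F=3072/1991] → run F
t=12: vr[D=4096/1991 F=4096/1991] → run D
t=13: vr[D=5120/1991 F=4096/1991] → run F
t=14: vr[D=5120/1991 F=5120/1991] → run D
t=15: vr[F=5120/1991] → run F
t=16: (idle)
t=17: (idle)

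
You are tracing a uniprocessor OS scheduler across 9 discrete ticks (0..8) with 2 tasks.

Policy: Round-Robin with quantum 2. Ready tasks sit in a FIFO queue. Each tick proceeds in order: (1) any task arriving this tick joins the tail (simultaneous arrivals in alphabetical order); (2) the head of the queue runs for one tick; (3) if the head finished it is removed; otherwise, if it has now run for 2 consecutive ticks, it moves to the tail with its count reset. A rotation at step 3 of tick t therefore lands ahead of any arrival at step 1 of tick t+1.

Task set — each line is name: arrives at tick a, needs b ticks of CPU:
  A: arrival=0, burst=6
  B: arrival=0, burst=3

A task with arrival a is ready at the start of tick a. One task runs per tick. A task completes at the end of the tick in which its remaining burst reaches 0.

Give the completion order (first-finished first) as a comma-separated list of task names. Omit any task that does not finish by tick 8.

completion order = B, A

t=0: queue=[A,B] q_used=0 → run A
t=1: queue=[A,B] q_used=1 → run A
t=2: queue=[B,A] q_used=0 → run B
t=3: queue=[B,A] q_used=1 → run B
t=4: queue=[A,B] q_used=0 → run A
t=5: queue=[A,B] q_used=1 → run A
t=6: queue=[B,A] q_used=0 → run B
t=7: queue=[A] q_used=0 → run A
t=8: queue=[A] q_used=1 → run A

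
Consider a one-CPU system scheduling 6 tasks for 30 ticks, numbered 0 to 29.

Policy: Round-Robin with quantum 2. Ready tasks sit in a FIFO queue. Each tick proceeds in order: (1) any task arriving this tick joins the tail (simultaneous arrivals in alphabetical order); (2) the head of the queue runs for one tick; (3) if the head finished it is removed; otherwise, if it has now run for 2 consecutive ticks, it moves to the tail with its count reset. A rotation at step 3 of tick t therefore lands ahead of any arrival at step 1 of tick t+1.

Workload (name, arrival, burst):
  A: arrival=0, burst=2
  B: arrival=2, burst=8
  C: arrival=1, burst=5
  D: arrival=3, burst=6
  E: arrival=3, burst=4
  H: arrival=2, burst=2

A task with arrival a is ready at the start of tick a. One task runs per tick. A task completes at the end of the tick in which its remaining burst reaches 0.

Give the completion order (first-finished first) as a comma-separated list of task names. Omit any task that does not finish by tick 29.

t=0: queue=[A] q_used=0 → run A
t=1: queue=[A,C] q_used=1 → run A
t=2: queue=[C,B,H] q_used=0 → run C
t=3: queue=[C,B,H,D,E] q_used=1 → run C
t=4: queue=[B,H,D,E,C] q_used=0 → run B
t=5: queue=[B,H,D,E,C] q_used=1 → run B
t=6: queue=[H,D,E,C,B] q_used=0 → run H
t=7: queue=[H,D,E,C,B] q_used=1 → run H
t=8: queue=[D,E,C,B] q_used=0 → run D
t=9: queue=[D,E,C,B] q_used=1 → run D
t=10: queue=[E,C,B,D] q_used=0 → run E
t=11: queue=[E,C,B,D] q_used=1 → run E
t=12: queue=[C,B,D,E] q_used=0 → run C
t=13: queue=[C,B,D,E] q_used=1 → run C
t=14: queue=[B,D,E,C] q_used=0 → run B
t=15: queue=[B,D,E,C] q_used=1 → run B
t=16: queue=[D,E,C,B] q_used=0 → run D
t=17: queue=[D,E,C,B] q_used=1 → run D
t=18: queue=[E,C,B,D] q_used=0 → run E
t=19: queue=[E,C,B,D] q_used=1 → run E
t=20: queue=[C,B,D] q_used=0 → run C
t=21: queue=[B,D] q_used=0 → run B
t=22: queue=[B,D] q_used=1 → run B
t=23: queue=[D,B] q_used=0 → run D
t=24: queue=[D,B] q_used=1 → run D
t=25: queue=[B] q_used=0 → run B
t=26: queue=[B] q_used=1 → run B
t=27: (idle)
t=28: (idle)
t=29: (idle)

completion order = A, H, E, C, D, B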